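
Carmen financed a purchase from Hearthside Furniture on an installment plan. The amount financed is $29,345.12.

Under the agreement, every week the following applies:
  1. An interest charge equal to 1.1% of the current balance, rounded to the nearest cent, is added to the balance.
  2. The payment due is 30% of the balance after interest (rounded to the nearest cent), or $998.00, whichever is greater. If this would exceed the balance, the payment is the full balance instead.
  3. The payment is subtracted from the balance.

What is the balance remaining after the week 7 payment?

Week 1: $29,345.12 +$322.80 interest = $29,667.92; pay $8,900.38 → $20,767.54
Week 2: $20,767.54 +$228.44 interest = $20,995.98; pay $6,298.79 → $14,697.19
Week 3: $14,697.19 +$161.67 interest = $14,858.86; pay $4,457.66 → $10,401.20
Week 4: $10,401.20 +$114.41 interest = $10,515.61; pay $3,154.68 → $7,360.93
Week 5: $7,360.93 +$80.97 interest = $7,441.90; pay $2,232.57 → $5,209.33
Week 6: $5,209.33 +$57.30 interest = $5,266.63; pay $1,579.99 → $3,686.64
Week 7: $3,686.64 +$40.55 interest = $3,727.19; pay $1,118.16 → $2,609.03

$2,609.03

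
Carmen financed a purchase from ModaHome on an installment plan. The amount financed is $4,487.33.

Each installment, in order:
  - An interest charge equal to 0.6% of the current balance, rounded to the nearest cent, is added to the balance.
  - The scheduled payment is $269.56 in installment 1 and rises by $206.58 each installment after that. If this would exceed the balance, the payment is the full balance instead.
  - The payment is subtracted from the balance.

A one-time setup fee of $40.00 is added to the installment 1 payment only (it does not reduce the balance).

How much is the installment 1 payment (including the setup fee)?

# | Opening | Interest | Payment | Fee | End bal
1 | $4,487.33 | $26.92 | $269.56 | $40.00 | $4,244.69

$309.56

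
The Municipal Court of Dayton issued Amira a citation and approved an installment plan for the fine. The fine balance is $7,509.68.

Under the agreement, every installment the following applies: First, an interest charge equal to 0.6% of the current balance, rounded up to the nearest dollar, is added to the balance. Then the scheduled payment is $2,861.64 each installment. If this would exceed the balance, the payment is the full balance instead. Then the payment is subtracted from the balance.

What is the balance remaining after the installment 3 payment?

$0.00

Installment 1: opening $7,509.68; interest $46.00 → $7,555.68; payment $2,861.64; balance $4,694.04
Installment 2: opening $4,694.04; interest $29.00 → $4,723.04; payment $2,861.64; balance $1,861.40
Installment 3: opening $1,861.40; interest $12.00 → $1,873.40; payment $1,873.40; balance $0.00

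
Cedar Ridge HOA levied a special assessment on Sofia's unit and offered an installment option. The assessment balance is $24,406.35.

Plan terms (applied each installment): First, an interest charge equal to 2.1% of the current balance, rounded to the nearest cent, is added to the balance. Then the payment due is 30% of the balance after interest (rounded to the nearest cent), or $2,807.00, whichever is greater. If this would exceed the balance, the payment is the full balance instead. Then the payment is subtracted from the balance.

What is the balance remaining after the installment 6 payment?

$884.05

# | Opening | Interest | Payment | End bal
1 | $24,406.35 | $512.53 | $7,475.66 | $17,443.22
2 | $17,443.22 | $366.31 | $5,342.86 | $12,466.67
3 | $12,466.67 | $261.80 | $3,818.54 | $8,909.93
4 | $8,909.93 | $187.11 | $2,807.00 | $6,290.04
5 | $6,290.04 | $132.09 | $2,807.00 | $3,615.13
6 | $3,615.13 | $75.92 | $2,807.00 | $884.05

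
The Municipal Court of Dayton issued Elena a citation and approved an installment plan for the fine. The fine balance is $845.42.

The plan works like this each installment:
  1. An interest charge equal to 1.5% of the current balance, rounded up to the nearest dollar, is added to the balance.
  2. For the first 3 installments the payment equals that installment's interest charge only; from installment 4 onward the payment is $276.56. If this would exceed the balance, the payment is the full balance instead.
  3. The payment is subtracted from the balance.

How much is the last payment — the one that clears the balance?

Installment 1: $845.42 +$13.00 interest = $858.42; pay $13.00 → $845.42
Installment 2: $845.42 +$13.00 interest = $858.42; pay $13.00 → $845.42
Installment 3: $845.42 +$13.00 interest = $858.42; pay $13.00 → $845.42
Installment 4: $845.42 +$13.00 interest = $858.42; pay $276.56 → $581.86
Installment 5: $581.86 +$9.00 interest = $590.86; pay $276.56 → $314.30
Installment 6: $314.30 +$5.00 interest = $319.30; pay $276.56 → $42.74
Installment 7: $42.74 +$1.00 interest = $43.74; pay $43.74 → $0.00

$43.74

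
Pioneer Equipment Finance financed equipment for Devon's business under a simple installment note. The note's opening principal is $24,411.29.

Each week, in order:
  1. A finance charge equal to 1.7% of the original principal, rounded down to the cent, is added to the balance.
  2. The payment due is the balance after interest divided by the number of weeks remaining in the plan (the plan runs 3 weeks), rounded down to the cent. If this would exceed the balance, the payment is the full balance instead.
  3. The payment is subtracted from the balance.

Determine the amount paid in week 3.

Week 1: $24,411.29 +$414.99 interest = $24,826.28; pay $8,275.42 → $16,550.86
Week 2: $16,550.86 +$414.99 interest = $16,965.85; pay $8,482.92 → $8,482.93
Week 3: $8,482.93 +$414.99 interest = $8,897.92; pay $8,897.92 → $0.00

$8,897.92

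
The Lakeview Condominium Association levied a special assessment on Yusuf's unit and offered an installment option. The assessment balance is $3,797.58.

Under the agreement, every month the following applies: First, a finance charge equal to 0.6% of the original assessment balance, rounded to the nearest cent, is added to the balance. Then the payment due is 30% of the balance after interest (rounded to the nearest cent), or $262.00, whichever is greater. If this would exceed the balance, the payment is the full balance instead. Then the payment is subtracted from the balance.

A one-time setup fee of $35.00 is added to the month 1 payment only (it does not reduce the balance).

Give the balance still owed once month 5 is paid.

$682.49

# | Opening | Interest | Payment | Fee | End bal
1 | $3,797.58 | $22.79 | $1,146.11 | $35.00 | $2,674.26
2 | $2,674.26 | $22.79 | $809.12 | — | $1,887.93
3 | $1,887.93 | $22.79 | $573.22 | — | $1,337.50
4 | $1,337.50 | $22.79 | $408.09 | — | $952.20
5 | $952.20 | $22.79 | $292.50 | — | $682.49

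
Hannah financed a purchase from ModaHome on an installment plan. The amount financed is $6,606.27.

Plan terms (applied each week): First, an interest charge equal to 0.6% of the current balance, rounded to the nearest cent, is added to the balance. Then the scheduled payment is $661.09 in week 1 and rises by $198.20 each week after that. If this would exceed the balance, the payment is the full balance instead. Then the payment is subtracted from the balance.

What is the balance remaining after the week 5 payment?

Week 1: opening $6,606.27; interest $39.64 → $6,645.91; payment $661.09; balance $5,984.82
Week 2: opening $5,984.82; interest $35.91 → $6,020.73; payment $859.29; balance $5,161.44
Week 3: opening $5,161.44; interest $30.97 → $5,192.41; payment $1,057.49; balance $4,134.92
Week 4: opening $4,134.92; interest $24.81 → $4,159.73; payment $1,255.69; balance $2,904.04
Week 5: opening $2,904.04; interest $17.42 → $2,921.46; payment $1,453.89; balance $1,467.57

$1,467.57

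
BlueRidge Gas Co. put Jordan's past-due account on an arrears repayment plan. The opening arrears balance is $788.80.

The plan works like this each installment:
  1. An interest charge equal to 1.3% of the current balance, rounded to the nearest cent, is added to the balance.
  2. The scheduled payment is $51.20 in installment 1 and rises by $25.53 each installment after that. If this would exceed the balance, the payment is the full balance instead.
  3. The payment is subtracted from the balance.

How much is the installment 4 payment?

Installment 1: opening $788.80; interest $10.25 → $799.05; payment $51.20; balance $747.85
Installment 2: opening $747.85; interest $9.72 → $757.57; payment $76.73; balance $680.84
Installment 3: opening $680.84; interest $8.85 → $689.69; payment $102.26; balance $587.43
Installment 4: opening $587.43; interest $7.64 → $595.07; payment $127.79; balance $467.28

$127.79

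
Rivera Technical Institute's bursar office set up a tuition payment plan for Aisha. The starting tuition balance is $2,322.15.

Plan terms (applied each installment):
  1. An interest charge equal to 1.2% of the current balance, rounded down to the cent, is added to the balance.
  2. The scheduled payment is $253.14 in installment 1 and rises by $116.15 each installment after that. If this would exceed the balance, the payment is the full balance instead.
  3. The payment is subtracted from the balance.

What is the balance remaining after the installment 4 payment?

# | Opening | Interest | Payment | End bal
1 | $2,322.15 | $27.86 | $253.14 | $2,096.87
2 | $2,096.87 | $25.16 | $369.29 | $1,752.74
3 | $1,752.74 | $21.03 | $485.44 | $1,288.33
4 | $1,288.33 | $15.45 | $601.59 | $702.19

$702.19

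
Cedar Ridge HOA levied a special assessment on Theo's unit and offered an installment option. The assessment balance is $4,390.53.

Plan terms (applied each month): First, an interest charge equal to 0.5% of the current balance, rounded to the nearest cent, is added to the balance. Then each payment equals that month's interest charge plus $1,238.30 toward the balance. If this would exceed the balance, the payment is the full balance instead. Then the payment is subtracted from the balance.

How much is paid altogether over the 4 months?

$4,441.19

Month 1: opening $4,390.53; interest $21.95 → $4,412.48; payment $1,260.25; balance $3,152.23
Month 2: opening $3,152.23; interest $15.76 → $3,167.99; payment $1,254.06; balance $1,913.93
Month 3: opening $1,913.93; interest $9.57 → $1,923.50; payment $1,247.87; balance $675.63
Month 4: opening $675.63; interest $3.38 → $679.01; payment $679.01; balance $0.00
Total paid: $4,441.19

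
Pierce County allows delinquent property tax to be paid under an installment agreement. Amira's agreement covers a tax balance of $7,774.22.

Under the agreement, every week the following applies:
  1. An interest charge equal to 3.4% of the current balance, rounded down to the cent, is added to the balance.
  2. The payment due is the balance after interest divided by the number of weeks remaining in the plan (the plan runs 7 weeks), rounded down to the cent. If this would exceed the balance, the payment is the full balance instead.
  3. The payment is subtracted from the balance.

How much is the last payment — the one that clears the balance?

$1,403.46

Week 1: opening $7,774.22; interest $264.32 → $8,038.54; payment $1,148.36; balance $6,890.18
Week 2: opening $6,890.18; interest $234.26 → $7,124.44; payment $1,187.40; balance $5,937.04
Week 3: opening $5,937.04; interest $201.85 → $6,138.89; payment $1,227.77; balance $4,911.12
Week 4: opening $4,911.12; interest $166.97 → $5,078.09; payment $1,269.52; balance $3,808.57
Week 5: opening $3,808.57; interest $129.49 → $3,938.06; payment $1,312.68; balance $2,625.38
Week 6: opening $2,625.38; interest $89.26 → $2,714.64; payment $1,357.32; balance $1,357.32
Week 7: opening $1,357.32; interest $46.14 → $1,403.46; payment $1,403.46; balance $0.00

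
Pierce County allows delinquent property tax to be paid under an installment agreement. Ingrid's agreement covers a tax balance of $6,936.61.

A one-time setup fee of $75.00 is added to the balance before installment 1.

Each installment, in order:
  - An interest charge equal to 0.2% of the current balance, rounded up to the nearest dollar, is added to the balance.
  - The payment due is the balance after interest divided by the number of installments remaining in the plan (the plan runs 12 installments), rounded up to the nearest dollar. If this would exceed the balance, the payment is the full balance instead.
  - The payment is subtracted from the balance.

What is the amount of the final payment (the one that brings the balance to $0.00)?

# | Opening | Interest | Payment | End bal
1 | $7,011.61 | $15.00 | $586.00 | $6,440.61
2 | $6,440.61 | $13.00 | $587.00 | $5,866.61
3 | $5,866.61 | $12.00 | $588.00 | $5,290.61
4 | $5,290.61 | $11.00 | $590.00 | $4,711.61
5 | $4,711.61 | $10.00 | $591.00 | $4,130.61
6 | $4,130.61 | $9.00 | $592.00 | $3,547.61
7 | $3,547.61 | $8.00 | $593.00 | $2,962.61
8 | $2,962.61 | $6.00 | $594.00 | $2,374.61
9 | $2,374.61 | $5.00 | $595.00 | $1,784.61
10 | $1,784.61 | $4.00 | $597.00 | $1,191.61
11 | $1,191.61 | $3.00 | $598.00 | $596.61
12 | $596.61 | $2.00 | $598.61 | $0.00

$598.61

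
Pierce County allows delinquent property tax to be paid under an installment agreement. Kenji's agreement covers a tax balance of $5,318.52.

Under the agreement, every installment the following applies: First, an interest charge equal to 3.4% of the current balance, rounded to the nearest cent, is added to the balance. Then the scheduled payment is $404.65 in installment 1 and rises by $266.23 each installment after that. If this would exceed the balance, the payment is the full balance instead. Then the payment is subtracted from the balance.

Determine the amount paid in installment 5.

$1,469.57

Installment 1: opening $5,318.52; interest $180.83 → $5,499.35; payment $404.65; balance $5,094.70
Installment 2: opening $5,094.70; interest $173.22 → $5,267.92; payment $670.88; balance $4,597.04
Installment 3: opening $4,597.04; interest $156.30 → $4,753.34; payment $937.11; balance $3,816.23
Installment 4: opening $3,816.23; interest $129.75 → $3,945.98; payment $1,203.34; balance $2,742.64
Installment 5: opening $2,742.64; interest $93.25 → $2,835.89; payment $1,469.57; balance $1,366.32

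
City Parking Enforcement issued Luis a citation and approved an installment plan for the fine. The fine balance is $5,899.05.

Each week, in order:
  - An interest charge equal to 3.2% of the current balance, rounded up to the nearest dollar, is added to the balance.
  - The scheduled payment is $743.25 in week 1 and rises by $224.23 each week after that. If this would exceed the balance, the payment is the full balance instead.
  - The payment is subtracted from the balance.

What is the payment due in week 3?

$1,191.71

# | Opening | Interest | Payment | End bal
1 | $5,899.05 | $189.00 | $743.25 | $5,344.80
2 | $5,344.80 | $172.00 | $967.48 | $4,549.32
3 | $4,549.32 | $146.00 | $1,191.71 | $3,503.61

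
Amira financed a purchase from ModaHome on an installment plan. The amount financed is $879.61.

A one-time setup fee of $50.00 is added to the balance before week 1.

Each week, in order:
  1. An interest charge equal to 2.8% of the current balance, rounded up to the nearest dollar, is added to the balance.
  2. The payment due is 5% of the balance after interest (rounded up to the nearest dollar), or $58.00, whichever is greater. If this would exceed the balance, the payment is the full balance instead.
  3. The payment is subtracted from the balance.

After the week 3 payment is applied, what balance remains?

$833.61

Week 1: opening $929.61; interest $27.00 → $956.61; payment $58.00; balance $898.61
Week 2: opening $898.61; interest $26.00 → $924.61; payment $58.00; balance $866.61
Week 3: opening $866.61; interest $25.00 → $891.61; payment $58.00; balance $833.61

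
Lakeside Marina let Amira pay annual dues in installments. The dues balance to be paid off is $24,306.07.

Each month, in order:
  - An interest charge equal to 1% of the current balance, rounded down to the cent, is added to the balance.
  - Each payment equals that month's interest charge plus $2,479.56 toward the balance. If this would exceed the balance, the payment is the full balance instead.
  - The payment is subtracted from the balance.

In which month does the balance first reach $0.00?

10

Month 1: opening $24,306.07; interest $243.06 → $24,549.13; payment $2,722.62; balance $21,826.51
Month 2: opening $21,826.51; interest $218.26 → $22,044.77; payment $2,697.82; balance $19,346.95
Month 3: opening $19,346.95; interest $193.46 → $19,540.41; payment $2,673.02; balance $16,867.39
Month 4: opening $16,867.39; interest $168.67 → $17,036.06; payment $2,648.23; balance $14,387.83
Month 5: opening $14,387.83; interest $143.87 → $14,531.70; payment $2,623.43; balance $11,908.27
Month 6: opening $11,908.27; interest $119.08 → $12,027.35; payment $2,598.64; balance $9,428.71
Month 7: opening $9,428.71; interest $94.28 → $9,522.99; payment $2,573.84; balance $6,949.15
Month 8: opening $6,949.15; interest $69.49 → $7,018.64; payment $2,549.05; balance $4,469.59
Month 9: opening $4,469.59; interest $44.69 → $4,514.28; payment $2,524.25; balance $1,990.03
Month 10: opening $1,990.03; interest $19.90 → $2,009.93; payment $2,009.93; balance $0.00
Balance reaches $0.00 in month 10.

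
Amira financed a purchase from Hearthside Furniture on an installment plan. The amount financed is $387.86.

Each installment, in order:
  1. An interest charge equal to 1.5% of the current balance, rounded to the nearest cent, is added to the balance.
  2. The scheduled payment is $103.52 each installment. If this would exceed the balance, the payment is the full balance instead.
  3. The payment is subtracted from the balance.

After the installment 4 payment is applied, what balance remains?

Installment 1: $387.86 +$5.82 interest = $393.68; pay $103.52 → $290.16
Installment 2: $290.16 +$4.35 interest = $294.51; pay $103.52 → $190.99
Installment 3: $190.99 +$2.86 interest = $193.85; pay $103.52 → $90.33
Installment 4: $90.33 +$1.35 interest = $91.68; pay $91.68 → $0.00

$0.00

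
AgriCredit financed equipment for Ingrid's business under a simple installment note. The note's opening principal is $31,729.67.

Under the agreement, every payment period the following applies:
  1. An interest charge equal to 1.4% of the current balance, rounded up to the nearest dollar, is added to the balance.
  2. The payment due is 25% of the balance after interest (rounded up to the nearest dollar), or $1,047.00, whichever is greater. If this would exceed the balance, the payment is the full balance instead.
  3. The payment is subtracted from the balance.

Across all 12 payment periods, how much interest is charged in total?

Payment period 1: opening $31,729.67; interest $445.00 → $32,174.67; payment $8,044.00; balance $24,130.67
Payment period 2: opening $24,130.67; interest $338.00 → $24,468.67; payment $6,118.00; balance $18,350.67
Payment period 3: opening $18,350.67; interest $257.00 → $18,607.67; payment $4,652.00; balance $13,955.67
Payment period 4: opening $13,955.67; interest $196.00 → $14,151.67; payment $3,538.00; balance $10,613.67
Payment period 5: opening $10,613.67; interest $149.00 → $10,762.67; payment $2,691.00; balance $8,071.67
Payment period 6: opening $8,071.67; interest $114.00 → $8,185.67; payment $2,047.00; balance $6,138.67
Payment period 7: opening $6,138.67; interest $86.00 → $6,224.67; payment $1,557.00; balance $4,667.67
Payment period 8: opening $4,667.67; interest $66.00 → $4,733.67; payment $1,184.00; balance $3,549.67
Payment period 9: opening $3,549.67; interest $50.00 → $3,599.67; payment $1,047.00; balance $2,552.67
Payment period 10: opening $2,552.67; interest $36.00 → $2,588.67; payment $1,047.00; balance $1,541.67
Payment period 11: opening $1,541.67; interest $22.00 → $1,563.67; payment $1,047.00; balance $516.67
Payment period 12: opening $516.67; interest $8.00 → $524.67; payment $524.67; balance $0.00
Total interest: $445.00 + $338.00 + $257.00 + $196.00 + $149.00 + $114.00 + $86.00 + $66.00 + $50.00 + $36.00 + $22.00 + $8.00 = $1,767.00

$1,767.00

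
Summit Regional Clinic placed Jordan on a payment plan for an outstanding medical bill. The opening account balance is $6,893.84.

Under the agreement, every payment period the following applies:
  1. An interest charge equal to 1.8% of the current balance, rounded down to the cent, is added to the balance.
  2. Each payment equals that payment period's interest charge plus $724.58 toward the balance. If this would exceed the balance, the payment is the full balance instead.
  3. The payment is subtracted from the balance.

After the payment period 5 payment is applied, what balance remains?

Payment period 1: opening $6,893.84; interest $124.08 → $7,017.92; payment $848.66; balance $6,169.26
Payment period 2: opening $6,169.26; interest $111.04 → $6,280.30; payment $835.62; balance $5,444.68
Payment period 3: opening $5,444.68; interest $98.00 → $5,542.68; payment $822.58; balance $4,720.10
Payment period 4: opening $4,720.10; interest $84.96 → $4,805.06; payment $809.54; balance $3,995.52
Payment period 5: opening $3,995.52; interest $71.91 → $4,067.43; payment $796.49; balance $3,270.94

$3,270.94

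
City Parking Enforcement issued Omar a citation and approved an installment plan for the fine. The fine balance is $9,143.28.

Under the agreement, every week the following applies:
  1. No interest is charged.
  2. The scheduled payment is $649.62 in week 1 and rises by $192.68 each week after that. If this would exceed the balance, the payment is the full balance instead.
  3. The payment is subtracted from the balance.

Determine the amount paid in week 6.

Week 1: opening $9,143.28; payment $649.62; balance $8,493.66
Week 2: opening $8,493.66; payment $842.30; balance $7,651.36
Week 3: opening $7,651.36; payment $1,034.98; balance $6,616.38
Week 4: opening $6,616.38; payment $1,227.66; balance $5,388.72
Week 5: opening $5,388.72; payment $1,420.34; balance $3,968.38
Week 6: opening $3,968.38; payment $1,613.02; balance $2,355.36

$1,613.02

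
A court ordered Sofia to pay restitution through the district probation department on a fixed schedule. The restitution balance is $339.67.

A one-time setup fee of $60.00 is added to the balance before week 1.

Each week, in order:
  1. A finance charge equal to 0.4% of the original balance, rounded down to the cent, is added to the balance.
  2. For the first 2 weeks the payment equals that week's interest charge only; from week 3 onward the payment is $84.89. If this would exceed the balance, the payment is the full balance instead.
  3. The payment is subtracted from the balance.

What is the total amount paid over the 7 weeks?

Week 1: $399.67 +$1.35 interest = $401.02; pay $1.35 → $399.67
Week 2: $399.67 +$1.35 interest = $401.02; pay $1.35 → $399.67
Week 3: $399.67 +$1.35 interest = $401.02; pay $84.89 → $316.13
Week 4: $316.13 +$1.35 interest = $317.48; pay $84.89 → $232.59
Week 5: $232.59 +$1.35 interest = $233.94; pay $84.89 → $149.05
Week 6: $149.05 +$1.35 interest = $150.40; pay $84.89 → $65.51
Week 7: $65.51 +$1.35 interest = $66.86; pay $66.86 → $0.00
Total paid: $409.12

$409.12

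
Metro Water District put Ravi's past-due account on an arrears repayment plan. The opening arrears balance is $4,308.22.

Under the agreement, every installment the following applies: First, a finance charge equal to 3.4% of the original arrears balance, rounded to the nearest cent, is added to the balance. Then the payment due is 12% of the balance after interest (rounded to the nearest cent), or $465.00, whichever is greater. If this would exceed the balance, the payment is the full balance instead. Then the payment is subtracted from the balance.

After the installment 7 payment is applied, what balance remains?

Installment 1: opening $4,308.22; interest $146.48 → $4,454.70; payment $534.56; balance $3,920.14
Installment 2: opening $3,920.14; interest $146.48 → $4,066.62; payment $487.99; balance $3,578.63
Installment 3: opening $3,578.63; interest $146.48 → $3,725.11; payment $465.00; balance $3,260.11
Installment 4: opening $3,260.11; interest $146.48 → $3,406.59; payment $465.00; balance $2,941.59
Installment 5: opening $2,941.59; interest $146.48 → $3,088.07; payment $465.00; balance $2,623.07
Installment 6: opening $2,623.07; interest $146.48 → $2,769.55; payment $465.00; balance $2,304.55
Installment 7: opening $2,304.55; interest $146.48 → $2,451.03; payment $465.00; balance $1,986.03

$1,986.03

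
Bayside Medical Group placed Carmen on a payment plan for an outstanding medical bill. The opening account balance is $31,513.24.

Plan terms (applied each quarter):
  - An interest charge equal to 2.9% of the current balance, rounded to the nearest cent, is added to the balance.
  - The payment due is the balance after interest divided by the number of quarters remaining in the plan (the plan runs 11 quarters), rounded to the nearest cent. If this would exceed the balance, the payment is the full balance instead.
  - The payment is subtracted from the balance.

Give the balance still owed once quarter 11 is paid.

Quarter 1: $31,513.24 +$913.88 interest = $32,427.12; pay $2,947.92 → $29,479.20
Quarter 2: $29,479.20 +$854.90 interest = $30,334.10; pay $3,033.41 → $27,300.69
Quarter 3: $27,300.69 +$791.72 interest = $28,092.41; pay $3,121.38 → $24,971.03
Quarter 4: $24,971.03 +$724.16 interest = $25,695.19; pay $3,211.90 → $22,483.29
Quarter 5: $22,483.29 +$652.02 interest = $23,135.31; pay $3,305.04 → $19,830.27
Quarter 6: $19,830.27 +$575.08 interest = $20,405.35; pay $3,400.89 → $17,004.46
Quarter 7: $17,004.46 +$493.13 interest = $17,497.59; pay $3,499.52 → $13,998.07
Quarter 8: $13,998.07 +$405.94 interest = $14,404.01; pay $3,601.00 → $10,803.01
Quarter 9: $10,803.01 +$313.29 interest = $11,116.30; pay $3,705.43 → $7,410.87
Quarter 10: $7,410.87 +$214.92 interest = $7,625.79; pay $3,812.90 → $3,812.89
Quarter 11: $3,812.89 +$110.57 interest = $3,923.46; pay $3,923.46 → $0.00

$0.00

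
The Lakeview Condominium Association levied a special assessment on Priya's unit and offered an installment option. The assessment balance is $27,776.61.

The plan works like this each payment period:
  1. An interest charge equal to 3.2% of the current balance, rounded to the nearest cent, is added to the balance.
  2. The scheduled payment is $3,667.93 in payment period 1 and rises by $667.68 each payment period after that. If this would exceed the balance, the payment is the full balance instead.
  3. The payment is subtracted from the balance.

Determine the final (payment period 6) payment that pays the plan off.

Payment period 1: $27,776.61 +$888.85 interest = $28,665.46; pay $3,667.93 → $24,997.53
Payment period 2: $24,997.53 +$799.92 interest = $25,797.45; pay $4,335.61 → $21,461.84
Payment period 3: $21,461.84 +$686.78 interest = $22,148.62; pay $5,003.29 → $17,145.33
Payment period 4: $17,145.33 +$548.65 interest = $17,693.98; pay $5,670.97 → $12,023.01
Payment period 5: $12,023.01 +$384.74 interest = $12,407.75; pay $6,338.65 → $6,069.10
Payment period 6: $6,069.10 +$194.21 interest = $6,263.31; pay $6,263.31 → $0.00

$6,263.31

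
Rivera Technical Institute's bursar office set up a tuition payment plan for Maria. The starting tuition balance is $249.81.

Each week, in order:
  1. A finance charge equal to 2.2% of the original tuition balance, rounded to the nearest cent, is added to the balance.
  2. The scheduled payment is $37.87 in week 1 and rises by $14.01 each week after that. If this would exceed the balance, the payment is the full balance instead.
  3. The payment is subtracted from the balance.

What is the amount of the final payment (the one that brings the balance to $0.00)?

$41.77

Week 1: opening $249.81; interest $5.50 → $255.31; payment $37.87; balance $217.44
Week 2: opening $217.44; interest $5.50 → $222.94; payment $51.88; balance $171.06
Week 3: opening $171.06; interest $5.50 → $176.56; payment $65.89; balance $110.67
Week 4: opening $110.67; interest $5.50 → $116.17; payment $79.90; balance $36.27
Week 5: opening $36.27; interest $5.50 → $41.77; payment $41.77; balance $0.00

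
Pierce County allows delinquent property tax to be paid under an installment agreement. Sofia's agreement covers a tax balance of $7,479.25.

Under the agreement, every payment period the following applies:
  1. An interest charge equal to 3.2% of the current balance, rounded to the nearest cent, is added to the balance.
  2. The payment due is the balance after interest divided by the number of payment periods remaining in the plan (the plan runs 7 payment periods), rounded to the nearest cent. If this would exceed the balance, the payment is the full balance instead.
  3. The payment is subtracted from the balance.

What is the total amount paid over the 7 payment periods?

$8,500.39

Payment period 1: opening $7,479.25; interest $239.34 → $7,718.59; payment $1,102.66; balance $6,615.93
Payment period 2: opening $6,615.93; interest $211.71 → $6,827.64; payment $1,137.94; balance $5,689.70
Payment period 3: opening $5,689.70; interest $182.07 → $5,871.77; payment $1,174.35; balance $4,697.42
Payment period 4: opening $4,697.42; interest $150.32 → $4,847.74; payment $1,211.94; balance $3,635.80
Payment period 5: opening $3,635.80; interest $116.35 → $3,752.15; payment $1,250.72; balance $2,501.43
Payment period 6: opening $2,501.43; interest $80.05 → $2,581.48; payment $1,290.74; balance $1,290.74
Payment period 7: opening $1,290.74; interest $41.30 → $1,332.04; payment $1,332.04; balance $0.00
Total paid: $8,500.39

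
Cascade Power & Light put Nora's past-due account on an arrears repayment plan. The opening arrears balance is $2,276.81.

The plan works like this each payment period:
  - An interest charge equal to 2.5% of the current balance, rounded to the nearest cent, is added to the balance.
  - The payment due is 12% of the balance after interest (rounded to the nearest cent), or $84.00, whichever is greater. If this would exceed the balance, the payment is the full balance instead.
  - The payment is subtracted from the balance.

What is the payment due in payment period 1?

$280.05

# | Opening | Interest | Payment | End bal
1 | $2,276.81 | $56.92 | $280.05 | $2,053.68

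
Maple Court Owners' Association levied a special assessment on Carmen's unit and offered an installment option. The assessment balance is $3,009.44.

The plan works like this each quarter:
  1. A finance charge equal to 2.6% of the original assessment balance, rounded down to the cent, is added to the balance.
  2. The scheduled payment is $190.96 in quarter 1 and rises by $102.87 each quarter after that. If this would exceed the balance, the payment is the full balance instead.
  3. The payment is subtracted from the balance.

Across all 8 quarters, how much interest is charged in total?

# | Opening | Interest | Payment | End bal
1 | $3,009.44 | $78.24 | $190.96 | $2,896.72
2 | $2,896.72 | $78.24 | $293.83 | $2,681.13
3 | $2,681.13 | $78.24 | $396.70 | $2,362.67
4 | $2,362.67 | $78.24 | $499.57 | $1,941.34
5 | $1,941.34 | $78.24 | $602.44 | $1,417.14
6 | $1,417.14 | $78.24 | $705.31 | $790.07
7 | $790.07 | $78.24 | $808.18 | $60.13
8 | $60.13 | $78.24 | $138.37 | $0.00
Total interest: $78.24 + $78.24 + $78.24 + $78.24 + $78.24 + $78.24 + $78.24 + $78.24 = $625.92

$625.92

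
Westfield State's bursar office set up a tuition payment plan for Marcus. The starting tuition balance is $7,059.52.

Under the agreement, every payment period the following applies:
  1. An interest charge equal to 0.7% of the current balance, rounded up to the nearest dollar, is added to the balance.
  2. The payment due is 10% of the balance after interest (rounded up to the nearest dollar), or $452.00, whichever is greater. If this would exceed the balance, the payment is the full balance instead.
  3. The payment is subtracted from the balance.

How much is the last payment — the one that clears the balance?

Payment period 1: $7,059.52 +$50.00 interest = $7,109.52; pay $711.00 → $6,398.52
Payment period 2: $6,398.52 +$45.00 interest = $6,443.52; pay $645.00 → $5,798.52
Payment period 3: $5,798.52 +$41.00 interest = $5,839.52; pay $584.00 → $5,255.52
Payment period 4: $5,255.52 +$37.00 interest = $5,292.52; pay $530.00 → $4,762.52
Payment period 5: $4,762.52 +$34.00 interest = $4,796.52; pay $480.00 → $4,316.52
Payment period 6: $4,316.52 +$31.00 interest = $4,347.52; pay $452.00 → $3,895.52
Payment period 7: $3,895.52 +$28.00 interest = $3,923.52; pay $452.00 → $3,471.52
Payment period 8: $3,471.52 +$25.00 interest = $3,496.52; pay $452.00 → $3,044.52
Payment period 9: $3,044.52 +$22.00 interest = $3,066.52; pay $452.00 → $2,614.52
Payment period 10: $2,614.52 +$19.00 interest = $2,633.52; pay $452.00 → $2,181.52
Payment period 11: $2,181.52 +$16.00 interest = $2,197.52; pay $452.00 → $1,745.52
Payment period 12: $1,745.52 +$13.00 interest = $1,758.52; pay $452.00 → $1,306.52
Payment period 13: $1,306.52 +$10.00 interest = $1,316.52; pay $452.00 → $864.52
Payment period 14: $864.52 +$7.00 interest = $871.52; pay $452.00 → $419.52
Payment period 15: $419.52 +$3.00 interest = $422.52; pay $422.52 → $0.00

$422.52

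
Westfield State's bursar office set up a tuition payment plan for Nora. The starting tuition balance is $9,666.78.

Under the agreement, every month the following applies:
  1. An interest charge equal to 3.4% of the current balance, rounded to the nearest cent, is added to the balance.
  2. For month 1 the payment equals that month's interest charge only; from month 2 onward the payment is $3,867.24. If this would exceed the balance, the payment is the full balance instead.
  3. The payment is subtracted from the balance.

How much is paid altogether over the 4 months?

$10,616.44

Month 1: opening $9,666.78; interest $328.67 → $9,995.45; payment $328.67; balance $9,666.78
Month 2: opening $9,666.78; interest $328.67 → $9,995.45; payment $3,867.24; balance $6,128.21
Month 3: opening $6,128.21; interest $208.36 → $6,336.57; payment $3,867.24; balance $2,469.33
Month 4: opening $2,469.33; interest $83.96 → $2,553.29; payment $2,553.29; balance $0.00
Total paid: $10,616.44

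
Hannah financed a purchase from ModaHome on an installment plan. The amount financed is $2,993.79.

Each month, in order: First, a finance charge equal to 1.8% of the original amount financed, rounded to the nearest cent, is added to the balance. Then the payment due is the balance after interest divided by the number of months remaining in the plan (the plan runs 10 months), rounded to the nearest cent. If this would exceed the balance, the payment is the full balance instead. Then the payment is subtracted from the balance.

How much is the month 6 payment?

Month 1: opening $2,993.79; interest $53.89 → $3,047.68; payment $304.77; balance $2,742.91
Month 2: opening $2,742.91; interest $53.89 → $2,796.80; payment $310.76; balance $2,486.04
Month 3: opening $2,486.04; interest $53.89 → $2,539.93; payment $317.49; balance $2,222.44
Month 4: opening $2,222.44; interest $53.89 → $2,276.33; payment $325.19; balance $1,951.14
Month 5: opening $1,951.14; interest $53.89 → $2,005.03; payment $334.17; balance $1,670.86
Month 6: opening $1,670.86; interest $53.89 → $1,724.75; payment $344.95; balance $1,379.80

$344.95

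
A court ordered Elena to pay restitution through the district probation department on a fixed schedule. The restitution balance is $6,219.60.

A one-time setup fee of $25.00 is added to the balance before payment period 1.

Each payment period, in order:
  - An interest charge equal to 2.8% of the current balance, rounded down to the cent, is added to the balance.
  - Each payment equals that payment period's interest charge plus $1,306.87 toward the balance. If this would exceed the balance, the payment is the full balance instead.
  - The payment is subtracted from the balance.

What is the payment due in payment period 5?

# | Opening | Interest | Payment | End bal
1 | $6,244.60 | $174.84 | $1,481.71 | $4,937.73
2 | $4,937.73 | $138.25 | $1,445.12 | $3,630.86
3 | $3,630.86 | $101.66 | $1,408.53 | $2,323.99
4 | $2,323.99 | $65.07 | $1,371.94 | $1,017.12
5 | $1,017.12 | $28.47 | $1,045.59 | $0.00

$1,045.59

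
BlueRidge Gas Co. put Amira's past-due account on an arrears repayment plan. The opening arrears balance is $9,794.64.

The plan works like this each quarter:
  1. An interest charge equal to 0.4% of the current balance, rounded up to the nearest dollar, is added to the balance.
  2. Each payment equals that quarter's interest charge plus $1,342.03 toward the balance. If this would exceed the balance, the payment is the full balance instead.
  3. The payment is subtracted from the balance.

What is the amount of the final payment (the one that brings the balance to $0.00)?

$402.43

Quarter 1: opening $9,794.64; interest $40.00 → $9,834.64; payment $1,382.03; balance $8,452.61
Quarter 2: opening $8,452.61; interest $34.00 → $8,486.61; payment $1,376.03; balance $7,110.58
Quarter 3: opening $7,110.58; interest $29.00 → $7,139.58; payment $1,371.03; balance $5,768.55
Quarter 4: opening $5,768.55; interest $24.00 → $5,792.55; payment $1,366.03; balance $4,426.52
Quarter 5: opening $4,426.52; interest $18.00 → $4,444.52; payment $1,360.03; balance $3,084.49
Quarter 6: opening $3,084.49; interest $13.00 → $3,097.49; payment $1,355.03; balance $1,742.46
Quarter 7: opening $1,742.46; interest $7.00 → $1,749.46; payment $1,349.03; balance $400.43
Quarter 8: opening $400.43; interest $2.00 → $402.43; payment $402.43; balance $0.00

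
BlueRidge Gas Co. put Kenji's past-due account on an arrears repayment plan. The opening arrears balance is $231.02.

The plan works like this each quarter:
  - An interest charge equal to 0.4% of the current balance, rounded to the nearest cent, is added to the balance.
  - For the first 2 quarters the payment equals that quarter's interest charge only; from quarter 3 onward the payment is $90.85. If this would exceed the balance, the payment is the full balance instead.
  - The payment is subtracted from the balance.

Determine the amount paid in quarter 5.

Quarter 1: opening $231.02; interest $0.92 → $231.94; payment $0.92; balance $231.02
Quarter 2: opening $231.02; interest $0.92 → $231.94; payment $0.92; balance $231.02
Quarter 3: opening $231.02; interest $0.92 → $231.94; payment $90.85; balance $141.09
Quarter 4: opening $141.09; interest $0.56 → $141.65; payment $90.85; balance $50.80
Quarter 5: opening $50.80; interest $0.20 → $51.00; payment $51.00; balance $0.00

$51.00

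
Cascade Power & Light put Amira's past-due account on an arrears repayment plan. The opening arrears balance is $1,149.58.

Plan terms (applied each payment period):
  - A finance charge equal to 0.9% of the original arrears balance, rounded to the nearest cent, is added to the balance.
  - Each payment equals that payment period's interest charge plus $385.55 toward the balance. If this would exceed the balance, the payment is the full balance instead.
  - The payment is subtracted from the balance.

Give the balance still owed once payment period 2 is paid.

$378.48

# | Opening | Interest | Payment | End bal
1 | $1,149.58 | $10.35 | $395.90 | $764.03
2 | $764.03 | $10.35 | $395.90 | $378.48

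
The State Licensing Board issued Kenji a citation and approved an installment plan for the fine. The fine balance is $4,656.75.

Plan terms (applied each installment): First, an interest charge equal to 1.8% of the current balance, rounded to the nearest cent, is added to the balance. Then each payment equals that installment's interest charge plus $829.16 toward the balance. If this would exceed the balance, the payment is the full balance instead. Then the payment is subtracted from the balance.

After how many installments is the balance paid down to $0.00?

# | Opening | Interest | Payment | End bal
1 | $4,656.75 | $83.82 | $912.98 | $3,827.59
2 | $3,827.59 | $68.90 | $898.06 | $2,998.43
3 | $2,998.43 | $53.97 | $883.13 | $2,169.27
4 | $2,169.27 | $39.05 | $868.21 | $1,340.11
5 | $1,340.11 | $24.12 | $853.28 | $510.95
6 | $510.95 | $9.20 | $520.15 | $0.00
Balance reaches $0.00 in installment 6.

6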